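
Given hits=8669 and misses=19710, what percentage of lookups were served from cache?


Formula: hit rate = hits / (hits + misses) * 100
hit rate = 8669 / (8669 + 19710) * 100
hit rate = 8669 / 28379 * 100
hit rate = 30.55%

30.55%


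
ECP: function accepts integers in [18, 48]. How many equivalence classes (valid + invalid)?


Valid range: [18, 48]
Class 1: x < 18 — invalid
Class 2: 18 ≤ x ≤ 48 — valid
Class 3: x > 48 — invalid
Total equivalence classes: 3

3 equivalence classes


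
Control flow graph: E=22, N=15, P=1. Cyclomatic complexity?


Formula: V(G) = E - N + 2P
V(G) = 22 - 15 + 2*1
V(G) = 7 + 2
V(G) = 9

9


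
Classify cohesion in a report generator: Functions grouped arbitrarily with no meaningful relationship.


Reasoning: Worst: random grouping
Type: Coincidental cohesion

Coincidental cohesion


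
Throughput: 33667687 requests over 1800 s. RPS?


Formula: throughput = requests / seconds
throughput = 33667687 / 1800
throughput = 18704.27 requests/second

18704.27 requests/second


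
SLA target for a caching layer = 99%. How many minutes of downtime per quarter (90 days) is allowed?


Formula: allowed downtime = period * (100 - SLA) / 100
Period (quarter (90 days)) = 129600 minutes
Unavailability fraction = (100 - 99.0) / 100
Allowed downtime = 129600 * (100 - 99.0) / 100
Allowed downtime = 1296.0 minutes

1296.0 minutes


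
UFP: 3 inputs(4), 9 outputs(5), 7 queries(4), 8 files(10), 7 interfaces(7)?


UFP = EI*4 + EO*5 + EQ*4 + ILF*10 + EIF*7
UFP = 3*4 + 9*5 + 7*4 + 8*10 + 7*7
UFP = 12 + 45 + 28 + 80 + 49
UFP = 214

214


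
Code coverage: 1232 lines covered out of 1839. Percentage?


Coverage = covered / total * 100
Coverage = 1232 / 1839 * 100
Coverage = 66.99%

66.99%


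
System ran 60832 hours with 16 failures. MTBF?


Formula: MTBF = Total operating time / Number of failures
MTBF = 60832 / 16
MTBF = 3802.0 hours

3802.0 hours


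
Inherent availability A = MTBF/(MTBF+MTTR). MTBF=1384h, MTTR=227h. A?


Availability = MTBF / (MTBF + MTTR)
Availability = 1384 / (1384 + 227)
Availability = 1384 / 1611
Availability = 85.9094%

85.9094%


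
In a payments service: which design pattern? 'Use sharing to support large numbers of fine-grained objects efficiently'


This matches the Flyweight pattern

Flyweight


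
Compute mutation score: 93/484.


Mutation score = killed / total * 100
Mutation score = 93 / 484 * 100
Mutation score = 19.21%

19.21%


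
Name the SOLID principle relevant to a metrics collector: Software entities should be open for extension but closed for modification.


This describes the Open/Closed Principle (OCP)

Open/Closed Principle (OCP)


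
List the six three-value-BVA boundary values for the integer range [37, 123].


Range: [37, 123]
Boundaries: just below min, min, min+1, max-1, max, just above max
Values: [36, 37, 38, 122, 123, 124]

[36, 37, 38, 122, 123, 124]


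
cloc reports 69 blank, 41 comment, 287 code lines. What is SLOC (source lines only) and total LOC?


Total LOC = blank + comment + code
Total LOC = 69 + 41 + 287 = 397
SLOC (source only) = code = 287

Total LOC: 397, SLOC: 287


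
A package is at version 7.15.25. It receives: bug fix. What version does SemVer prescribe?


Current: 7.15.25
Change category: 'bug fix' → patch bump
SemVer rule: patch bump → increment PATCH (MAJOR and MINOR unchanged)
New: 7.15.26

7.15.26


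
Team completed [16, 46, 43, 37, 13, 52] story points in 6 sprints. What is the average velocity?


Formula: Avg velocity = Total points / Number of sprints
Points: [16, 46, 43, 37, 13, 52]
Sum = 16 + 46 + 43 + 37 + 13 + 52 = 207
Avg velocity = 207 / 6 = 34.5 points/sprint

34.5 points/sprint


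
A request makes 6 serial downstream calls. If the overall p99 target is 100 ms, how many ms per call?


Formula: per_stage = total_budget / stages
per_stage = 100 / 6
per_stage = 16.67 ms

16.67 ms


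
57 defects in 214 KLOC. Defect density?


Defect density = defects / KLOC
Defect density = 57 / 214
Defect density = 0.266 defects/KLOC

0.266 defects/KLOC


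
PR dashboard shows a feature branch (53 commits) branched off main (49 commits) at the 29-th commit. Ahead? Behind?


Common ancestor: commit #29
feature commits after divergence: 53 - 29 = 24
main commits after divergence: 49 - 29 = 20
feature is 24 commits ahead of main
main is 20 commits ahead of feature

feature ahead: 24, main ahead: 20


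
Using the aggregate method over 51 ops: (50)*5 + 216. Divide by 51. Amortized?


Formula: Amortized cost = Total cost / Operations
Total cost = (50 * 5) + (1 * 216)
Total cost = 250 + 216 = 466
Amortized = 466 / 51 = 9.1373

9.1373


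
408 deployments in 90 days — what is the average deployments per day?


Formula: deployments per day = releases / days
= 408 / 90
= 4.533 deploys/day
(equivalently, 31.73 deploys/week)

4.533 deploys/day


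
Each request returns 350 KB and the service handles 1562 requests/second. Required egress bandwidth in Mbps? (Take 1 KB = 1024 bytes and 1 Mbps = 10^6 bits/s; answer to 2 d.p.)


Formula: Mbps = payload_bytes * RPS * 8 / 1e6
Payload per request = 350 KB = 350 * 1024 = 358400 bytes
Total bytes/sec = 358400 * 1562 = 559820800
Total bits/sec = 559820800 * 8 = 4478566400
Mbps = 4478566400 / 1e6 = 4478.57

4478.57 Mbps


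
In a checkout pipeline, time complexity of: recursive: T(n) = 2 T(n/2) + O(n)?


Reasoning: master theorem case 2 (merge-sort recurrence)
Complexity: O(n log n)

O(n log n)


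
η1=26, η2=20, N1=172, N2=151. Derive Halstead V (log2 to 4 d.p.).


Formula: V = N * log2(η), where N = N1 + N2 and η = η1 + η2
η = 26 + 20 = 46
N = 172 + 151 = 323
log2(46) ≈ 5.5236
V = 323 * 5.5236 = 1784.12

1784.12


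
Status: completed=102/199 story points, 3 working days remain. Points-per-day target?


Formula: Required rate = Remaining points / Days left
Remaining = 199 - 102 = 97 points
Required rate = 97 / 3 = 32.33 points/day

32.33 points/day


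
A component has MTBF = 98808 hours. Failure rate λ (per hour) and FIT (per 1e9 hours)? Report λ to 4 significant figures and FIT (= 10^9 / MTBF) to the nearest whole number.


Formula: λ = 1 / MTBF; FIT = λ × 1e9 = 1e9 / MTBF
λ = 1 / 98808 ≈ 1.012e-05 failures/hour
FIT = 1e9 / 98808 ≈ 10121 failures per 1e9 hours (nearest whole number)

λ = 1.012e-05 /h, FIT = 10121


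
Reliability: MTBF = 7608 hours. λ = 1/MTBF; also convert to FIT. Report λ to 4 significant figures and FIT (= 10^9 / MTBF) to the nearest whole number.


Formula: λ = 1 / MTBF; FIT = λ × 1e9 = 1e9 / MTBF
λ = 1 / 7608 ≈ 1.314e-04 failures/hour
FIT = 1e9 / 7608 ≈ 131441 failures per 1e9 hours (nearest whole number)

λ = 1.314e-04 /h, FIT = 131441


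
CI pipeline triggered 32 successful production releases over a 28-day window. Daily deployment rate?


Formula: deployments per day = releases / days
= 32 / 28
= 1.143 deploys/day
(equivalently, 8.0 deploys/week)

1.143 deploys/day


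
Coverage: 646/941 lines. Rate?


Coverage = covered / total * 100
Coverage = 646 / 941 * 100
Coverage = 68.65%

68.65%


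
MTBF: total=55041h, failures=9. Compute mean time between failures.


Formula: MTBF = Total operating time / Number of failures
MTBF = 55041 / 9
MTBF = 6115.67 hours

6115.67 hours


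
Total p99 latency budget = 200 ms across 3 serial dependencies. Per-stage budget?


Formula: per_stage = total_budget / stages
per_stage = 200 / 3
per_stage = 66.67 ms

66.67 ms


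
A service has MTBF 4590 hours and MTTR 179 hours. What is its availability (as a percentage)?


Availability = MTBF / (MTBF + MTTR)
Availability = 4590 / (4590 + 179)
Availability = 4590 / 4769
Availability = 96.2466%

96.2466%


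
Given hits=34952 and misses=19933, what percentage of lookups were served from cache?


Formula: hit rate = hits / (hits + misses) * 100
hit rate = 34952 / (34952 + 19933) * 100
hit rate = 34952 / 54885 * 100
hit rate = 63.68%

63.68%


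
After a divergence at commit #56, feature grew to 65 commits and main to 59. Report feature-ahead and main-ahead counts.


Common ancestor: commit #56
feature commits after divergence: 65 - 56 = 9
main commits after divergence: 59 - 56 = 3
feature is 9 commits ahead of main
main is 3 commits ahead of feature

feature ahead: 9, main ahead: 3


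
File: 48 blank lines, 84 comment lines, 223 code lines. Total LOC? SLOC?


Total LOC = blank + comment + code
Total LOC = 48 + 84 + 223 = 355
SLOC (source only) = code = 223

Total LOC: 355, SLOC: 223


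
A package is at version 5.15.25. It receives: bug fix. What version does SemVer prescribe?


Current: 5.15.25
Change category: 'bug fix' → patch bump
SemVer rule: patch bump → increment PATCH (MAJOR and MINOR unchanged)
New: 5.15.26

5.15.26


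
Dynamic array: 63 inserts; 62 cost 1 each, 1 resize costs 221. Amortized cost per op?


Formula: Amortized cost = Total cost / Operations
Total cost = (62 * 1) + (1 * 221)
Total cost = 62 + 221 = 283
Amortized = 283 / 63 = 4.4921

4.4921


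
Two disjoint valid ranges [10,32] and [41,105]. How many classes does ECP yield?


Valid ranges: [10,32] and [41,105]
Class 1: x < 10 — invalid
Class 2: 10 ≤ x ≤ 32 — valid
Class 3: 32 < x < 41 — invalid (gap between ranges)
Class 4: 41 ≤ x ≤ 105 — valid
Class 5: x > 105 — invalid
Total equivalence classes: 5

5 equivalence classes


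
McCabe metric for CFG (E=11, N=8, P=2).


Formula: V(G) = E - N + 2P
V(G) = 11 - 8 + 2*2
V(G) = 3 + 4
V(G) = 7

7


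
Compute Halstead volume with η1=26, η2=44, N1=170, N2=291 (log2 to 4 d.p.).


Formula: V = N * log2(η), where N = N1 + N2 and η = η1 + η2
η = 26 + 44 = 70
N = 170 + 291 = 461
log2(70) ≈ 6.1293
V = 461 * 6.1293 = 2825.61

2825.61


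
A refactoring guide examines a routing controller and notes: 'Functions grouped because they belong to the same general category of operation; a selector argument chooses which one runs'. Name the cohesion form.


Reasoning: Grouped by category of activity, not by data or sequence
Type: Logical cohesion

Logical cohesion


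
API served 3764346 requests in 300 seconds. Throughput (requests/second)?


Formula: throughput = requests / seconds
throughput = 3764346 / 300
throughput = 12547.82 requests/second

12547.82 requests/second


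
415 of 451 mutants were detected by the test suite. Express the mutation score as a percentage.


Mutation score = killed / total * 100
Mutation score = 415 / 451 * 100
Mutation score = 92.02%

92.02%


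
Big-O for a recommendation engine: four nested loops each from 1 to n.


Reasoning: four levels of nesting
Complexity: O(n^4)

O(n^4)


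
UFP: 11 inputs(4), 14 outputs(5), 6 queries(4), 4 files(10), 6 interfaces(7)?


UFP = EI*4 + EO*5 + EQ*4 + ILF*10 + EIF*7
UFP = 11*4 + 14*5 + 6*4 + 4*10 + 6*7
UFP = 44 + 70 + 24 + 40 + 42
UFP = 220

220


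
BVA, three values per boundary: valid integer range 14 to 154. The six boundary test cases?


Range: [14, 154]
Boundaries: just below min, min, min+1, max-1, max, just above max
Values: [13, 14, 15, 153, 154, 155]

[13, 14, 15, 153, 154, 155]


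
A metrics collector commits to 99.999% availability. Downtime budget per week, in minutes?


Formula: allowed downtime = period * (100 - SLA) / 100
Period (week) = 10080 minutes
Unavailability fraction = (100 - 99.999) / 100
Allowed downtime = 10080 * (100 - 99.999) / 100
Allowed downtime = 0.1008 minutes

0.1008 minutes


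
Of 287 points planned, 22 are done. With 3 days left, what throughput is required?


Formula: Required rate = Remaining points / Days left
Remaining = 287 - 22 = 265 points
Required rate = 265 / 3 = 88.33 points/day

88.33 points/day


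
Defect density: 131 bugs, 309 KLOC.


Defect density = defects / KLOC
Defect density = 131 / 309
Defect density = 0.424 defects/KLOC

0.424 defects/KLOC


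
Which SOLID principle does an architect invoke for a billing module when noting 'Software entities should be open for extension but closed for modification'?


This describes the Open/Closed Principle (OCP)

Open/Closed Principle (OCP)


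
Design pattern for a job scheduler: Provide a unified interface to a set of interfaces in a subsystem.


This matches the Facade pattern

Facade


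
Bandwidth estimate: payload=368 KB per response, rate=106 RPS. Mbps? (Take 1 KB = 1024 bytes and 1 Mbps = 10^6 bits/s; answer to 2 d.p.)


Formula: Mbps = payload_bytes * RPS * 8 / 1e6
Payload per request = 368 KB = 368 * 1024 = 376832 bytes
Total bytes/sec = 376832 * 106 = 39944192
Total bits/sec = 39944192 * 8 = 319553536
Mbps = 319553536 / 1e6 = 319.55

319.55 Mbps


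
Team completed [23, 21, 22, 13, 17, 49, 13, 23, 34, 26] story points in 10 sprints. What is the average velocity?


Formula: Avg velocity = Total points / Number of sprints
Points: [23, 21, 22, 13, 17, 49, 13, 23, 34, 26]
Sum = 23 + 21 + 22 + 13 + 17 + 49 + 13 + 23 + 34 + 26 = 241
Avg velocity = 241 / 10 = 24.1 points/sprint

24.1 points/sprint


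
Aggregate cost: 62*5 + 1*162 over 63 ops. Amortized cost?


Formula: Amortized cost = Total cost / Operations
Total cost = (62 * 5) + (1 * 162)
Total cost = 310 + 162 = 472
Amortized = 472 / 63 = 7.4921

7.4921


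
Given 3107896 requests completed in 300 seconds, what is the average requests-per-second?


Formula: throughput = requests / seconds
throughput = 3107896 / 300
throughput = 10359.65 requests/second

10359.65 requests/second


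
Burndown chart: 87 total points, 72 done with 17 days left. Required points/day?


Formula: Required rate = Remaining points / Days left
Remaining = 87 - 72 = 15 points
Required rate = 15 / 17 = 0.88 points/day

0.88 points/day


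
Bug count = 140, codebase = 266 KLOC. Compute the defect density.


Defect density = defects / KLOC
Defect density = 140 / 266
Defect density = 0.526 defects/KLOC

0.526 defects/KLOC


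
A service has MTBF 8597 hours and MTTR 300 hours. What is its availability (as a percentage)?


Availability = MTBF / (MTBF + MTTR)
Availability = 8597 / (8597 + 300)
Availability = 8597 / 8897
Availability = 96.6281%

96.6281%


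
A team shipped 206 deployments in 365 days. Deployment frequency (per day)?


Formula: deployments per day = releases / days
= 206 / 365
= 0.564 deploys/day
(equivalently, 3.95 deploys/week)

0.564 deploys/day


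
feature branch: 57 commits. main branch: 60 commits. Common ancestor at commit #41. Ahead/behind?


Common ancestor: commit #41
feature commits after divergence: 57 - 41 = 16
main commits after divergence: 60 - 41 = 19
feature is 16 commits ahead of main
main is 19 commits ahead of feature

feature ahead: 16, main ahead: 19


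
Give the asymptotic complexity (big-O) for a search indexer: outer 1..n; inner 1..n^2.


Reasoning: n times n^2
Complexity: O(n^3)

O(n^3)


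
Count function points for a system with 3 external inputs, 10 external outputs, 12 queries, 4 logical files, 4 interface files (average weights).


UFP = EI*4 + EO*5 + EQ*4 + ILF*10 + EIF*7
UFP = 3*4 + 10*5 + 12*4 + 4*10 + 4*7
UFP = 12 + 50 + 48 + 40 + 28
UFP = 178

178


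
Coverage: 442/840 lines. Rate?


Coverage = covered / total * 100
Coverage = 442 / 840 * 100
Coverage = 52.62%

52.62%


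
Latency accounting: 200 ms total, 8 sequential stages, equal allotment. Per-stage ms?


Formula: per_stage = total_budget / stages
per_stage = 200 / 8
per_stage = 25.0 ms

25.0 ms


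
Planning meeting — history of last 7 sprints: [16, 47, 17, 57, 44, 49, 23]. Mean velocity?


Formula: Avg velocity = Total points / Number of sprints
Points: [16, 47, 17, 57, 44, 49, 23]
Sum = 16 + 47 + 17 + 57 + 44 + 49 + 23 = 253
Avg velocity = 253 / 7 = 36.14 points/sprint

36.14 points/sprint


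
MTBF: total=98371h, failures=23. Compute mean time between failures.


Formula: MTBF = Total operating time / Number of failures
MTBF = 98371 / 23
MTBF = 4277.0 hours

4277.0 hours


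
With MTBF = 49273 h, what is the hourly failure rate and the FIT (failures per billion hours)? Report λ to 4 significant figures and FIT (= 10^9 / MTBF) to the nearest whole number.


Formula: λ = 1 / MTBF; FIT = λ × 1e9 = 1e9 / MTBF
λ = 1 / 49273 ≈ 2.030e-05 failures/hour
FIT = 1e9 / 49273 ≈ 20295 failures per 1e9 hours (nearest whole number)

λ = 2.030e-05 /h, FIT = 20295


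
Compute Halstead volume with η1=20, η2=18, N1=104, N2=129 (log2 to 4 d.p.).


Formula: V = N * log2(η), where N = N1 + N2 and η = η1 + η2
η = 20 + 18 = 38
N = 104 + 129 = 233
log2(38) ≈ 5.2479
V = 233 * 5.2479 = 1222.76

1222.76


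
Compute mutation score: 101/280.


Mutation score = killed / total * 100
Mutation score = 101 / 280 * 100
Mutation score = 36.07%

36.07%


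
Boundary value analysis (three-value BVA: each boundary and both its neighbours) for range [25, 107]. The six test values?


Range: [25, 107]
Boundaries: just below min, min, min+1, max-1, max, just above max
Values: [24, 25, 26, 106, 107, 108]

[24, 25, 26, 106, 107, 108]


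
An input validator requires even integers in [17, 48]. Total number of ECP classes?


Constraint: even integers in [17, 48]
Class 1: x < 17 — out-of-range invalid
Class 2: x in [17,48] but odd — wrong type invalid
Class 3: x in [17,48] and even — valid
Class 4: x > 48 — out-of-range invalid
Total equivalence classes: 4

4 equivalence classes


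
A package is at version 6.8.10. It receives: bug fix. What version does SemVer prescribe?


Current: 6.8.10
Change category: 'bug fix' → patch bump
SemVer rule: patch bump → increment PATCH (MAJOR and MINOR unchanged)
New: 6.8.11

6.8.11


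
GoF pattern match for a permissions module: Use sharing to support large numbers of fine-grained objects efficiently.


This matches the Flyweight pattern

Flyweight


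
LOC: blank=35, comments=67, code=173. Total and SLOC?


Total LOC = blank + comment + code
Total LOC = 35 + 67 + 173 = 275
SLOC (source only) = code = 173

Total LOC: 275, SLOC: 173


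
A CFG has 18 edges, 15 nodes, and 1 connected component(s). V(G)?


Formula: V(G) = E - N + 2P
V(G) = 18 - 15 + 2*1
V(G) = 3 + 2
V(G) = 5

5


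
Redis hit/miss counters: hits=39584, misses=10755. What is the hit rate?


Formula: hit rate = hits / (hits + misses) * 100
hit rate = 39584 / (39584 + 10755) * 100
hit rate = 39584 / 50339 * 100
hit rate = 78.63%

78.63%


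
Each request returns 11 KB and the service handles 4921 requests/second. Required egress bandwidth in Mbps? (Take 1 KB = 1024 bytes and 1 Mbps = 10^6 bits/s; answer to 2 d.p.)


Formula: Mbps = payload_bytes * RPS * 8 / 1e6
Payload per request = 11 KB = 11 * 1024 = 11264 bytes
Total bytes/sec = 11264 * 4921 = 55430144
Total bits/sec = 55430144 * 8 = 443441152
Mbps = 443441152 / 1e6 = 443.44

443.44 Mbps


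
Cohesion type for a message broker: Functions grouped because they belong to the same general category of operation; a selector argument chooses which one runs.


Reasoning: Grouped by category of activity, not by data or sequence
Type: Logical cohesion

Logical cohesion


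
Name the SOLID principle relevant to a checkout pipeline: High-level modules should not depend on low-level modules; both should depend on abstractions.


This describes the Dependency Inversion Principle (DIP)

Dependency Inversion Principle (DIP)


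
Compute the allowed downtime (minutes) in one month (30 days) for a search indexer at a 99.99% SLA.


Formula: allowed downtime = period * (100 - SLA) / 100
Period (month (30 days)) = 43200 minutes
Unavailability fraction = (100 - 99.99) / 100
Allowed downtime = 43200 * (100 - 99.99) / 100
Allowed downtime = 4.32 minutes

4.32 minutes


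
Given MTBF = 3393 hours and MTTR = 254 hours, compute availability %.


Availability = MTBF / (MTBF + MTTR)
Availability = 3393 / (3393 + 254)
Availability = 3393 / 3647
Availability = 93.0354%

93.0354%


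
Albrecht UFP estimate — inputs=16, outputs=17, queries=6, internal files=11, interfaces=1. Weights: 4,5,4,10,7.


UFP = EI*4 + EO*5 + EQ*4 + ILF*10 + EIF*7
UFP = 16*4 + 17*5 + 6*4 + 11*10 + 1*7
UFP = 64 + 85 + 24 + 110 + 7
UFP = 290

290


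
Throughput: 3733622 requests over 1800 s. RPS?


Formula: throughput = requests / seconds
throughput = 3733622 / 1800
throughput = 2074.23 requests/second

2074.23 requests/second


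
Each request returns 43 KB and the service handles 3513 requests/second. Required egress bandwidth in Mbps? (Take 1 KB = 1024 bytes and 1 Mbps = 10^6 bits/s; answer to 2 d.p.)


Formula: Mbps = payload_bytes * RPS * 8 / 1e6
Payload per request = 43 KB = 43 * 1024 = 44032 bytes
Total bytes/sec = 44032 * 3513 = 154684416
Total bits/sec = 154684416 * 8 = 1237475328
Mbps = 1237475328 / 1e6 = 1237.48

1237.48 Mbps


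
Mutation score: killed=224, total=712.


Mutation score = killed / total * 100
Mutation score = 224 / 712 * 100
Mutation score = 31.46%

31.46%


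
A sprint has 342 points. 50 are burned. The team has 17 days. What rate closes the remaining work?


Formula: Required rate = Remaining points / Days left
Remaining = 342 - 50 = 292 points
Required rate = 292 / 17 = 17.18 points/day

17.18 points/day


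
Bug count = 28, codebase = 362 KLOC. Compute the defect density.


Defect density = defects / KLOC
Defect density = 28 / 362
Defect density = 0.077 defects/KLOC

0.077 defects/KLOC


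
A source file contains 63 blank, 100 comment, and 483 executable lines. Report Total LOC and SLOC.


Total LOC = blank + comment + code
Total LOC = 63 + 100 + 483 = 646
SLOC (source only) = code = 483

Total LOC: 646, SLOC: 483


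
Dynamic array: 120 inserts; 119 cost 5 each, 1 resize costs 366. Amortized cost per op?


Formula: Amortized cost = Total cost / Operations
Total cost = (119 * 5) + (1 * 366)
Total cost = 595 + 366 = 961
Amortized = 961 / 120 = 8.0083

8.0083


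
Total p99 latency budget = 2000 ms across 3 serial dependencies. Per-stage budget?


Formula: per_stage = total_budget / stages
per_stage = 2000 / 3
per_stage = 666.67 ms

666.67 ms


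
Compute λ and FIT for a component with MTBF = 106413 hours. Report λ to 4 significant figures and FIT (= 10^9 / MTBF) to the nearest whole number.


Formula: λ = 1 / MTBF; FIT = λ × 1e9 = 1e9 / MTBF
λ = 1 / 106413 ≈ 9.397e-06 failures/hour
FIT = 1e9 / 106413 ≈ 9397 failures per 1e9 hours (nearest whole number)

λ = 9.397e-06 /h, FIT = 9397


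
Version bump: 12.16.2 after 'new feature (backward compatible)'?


Current: 12.16.2
Change category: 'new feature (backward compatible)' → minor bump
SemVer rule: minor bump → increment MINOR, reset PATCH to 0 (MAJOR unchanged)
New: 12.17.0

12.17.0


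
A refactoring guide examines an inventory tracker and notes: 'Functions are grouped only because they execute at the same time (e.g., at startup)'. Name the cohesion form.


Reasoning: Related by timing only
Type: Temporal cohesion

Temporal cohesion


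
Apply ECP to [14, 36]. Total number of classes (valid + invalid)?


Valid range: [14, 36]
Class 1: x < 14 — invalid
Class 2: 14 ≤ x ≤ 36 — valid
Class 3: x > 36 — invalid
Total equivalence classes: 3

3 equivalence classes


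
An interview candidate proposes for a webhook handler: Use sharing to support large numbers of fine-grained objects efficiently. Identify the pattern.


This matches the Flyweight pattern

Flyweight


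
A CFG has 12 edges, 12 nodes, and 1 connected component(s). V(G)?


Formula: V(G) = E - N + 2P
V(G) = 12 - 12 + 2*1
V(G) = 0 + 2
V(G) = 2

2


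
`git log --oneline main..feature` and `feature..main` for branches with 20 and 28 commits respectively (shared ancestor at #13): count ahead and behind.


Common ancestor: commit #13
feature commits after divergence: 20 - 13 = 7
main commits after divergence: 28 - 13 = 15
feature is 7 commits ahead of main
main is 15 commits ahead of feature

feature ahead: 7, main ahead: 15


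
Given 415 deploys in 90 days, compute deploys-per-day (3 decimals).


Formula: deployments per day = releases / days
= 415 / 90
= 4.611 deploys/day
(equivalently, 32.28 deploys/week)

4.611 deploys/day


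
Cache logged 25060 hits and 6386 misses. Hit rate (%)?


Formula: hit rate = hits / (hits + misses) * 100
hit rate = 25060 / (25060 + 6386) * 100
hit rate = 25060 / 31446 * 100
hit rate = 79.69%

79.69%


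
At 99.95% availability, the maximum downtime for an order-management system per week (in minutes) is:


Formula: allowed downtime = period * (100 - SLA) / 100
Period (week) = 10080 minutes
Unavailability fraction = (100 - 99.95) / 100
Allowed downtime = 10080 * (100 - 99.95) / 100
Allowed downtime = 5.04 minutes

5.04 minutes


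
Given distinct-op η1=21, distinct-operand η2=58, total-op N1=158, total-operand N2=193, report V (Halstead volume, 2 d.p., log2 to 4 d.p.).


Formula: V = N * log2(η), where N = N1 + N2 and η = η1 + η2
η = 21 + 58 = 79
N = 158 + 193 = 351
log2(79) ≈ 6.3038
V = 351 * 6.3038 = 2212.63

2212.63


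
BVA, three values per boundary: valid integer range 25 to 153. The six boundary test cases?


Range: [25, 153]
Boundaries: just below min, min, min+1, max-1, max, just above max
Values: [24, 25, 26, 152, 153, 154]

[24, 25, 26, 152, 153, 154]


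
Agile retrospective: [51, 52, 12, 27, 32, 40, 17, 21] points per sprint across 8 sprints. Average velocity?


Formula: Avg velocity = Total points / Number of sprints
Points: [51, 52, 12, 27, 32, 40, 17, 21]
Sum = 51 + 52 + 12 + 27 + 32 + 40 + 17 + 21 = 252
Avg velocity = 252 / 8 = 31.5 points/sprint

31.5 points/sprint


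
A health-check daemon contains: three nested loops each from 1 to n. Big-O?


Reasoning: three levels of nesting over n
Complexity: O(n^3)

O(n^3)


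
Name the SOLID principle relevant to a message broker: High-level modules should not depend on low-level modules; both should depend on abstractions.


This describes the Dependency Inversion Principle (DIP)

Dependency Inversion Principle (DIP)


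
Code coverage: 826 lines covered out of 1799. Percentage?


Coverage = covered / total * 100
Coverage = 826 / 1799 * 100
Coverage = 45.91%

45.91%


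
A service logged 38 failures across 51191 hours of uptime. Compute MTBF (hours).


Formula: MTBF = Total operating time / Number of failures
MTBF = 51191 / 38
MTBF = 1347.13 hours

1347.13 hours


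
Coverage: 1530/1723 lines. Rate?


Coverage = covered / total * 100
Coverage = 1530 / 1723 * 100
Coverage = 88.8%

88.8%


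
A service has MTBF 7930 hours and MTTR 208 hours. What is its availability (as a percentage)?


Availability = MTBF / (MTBF + MTTR)
Availability = 7930 / (7930 + 208)
Availability = 7930 / 8138
Availability = 97.4441%

97.4441%


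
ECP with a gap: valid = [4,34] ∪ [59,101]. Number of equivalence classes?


Valid ranges: [4,34] and [59,101]
Class 1: x < 4 — invalid
Class 2: 4 ≤ x ≤ 34 — valid
Class 3: 34 < x < 59 — invalid (gap between ranges)
Class 4: 59 ≤ x ≤ 101 — valid
Class 5: x > 101 — invalid
Total equivalence classes: 5

5 equivalence classes


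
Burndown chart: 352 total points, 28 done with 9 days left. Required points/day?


Formula: Required rate = Remaining points / Days left
Remaining = 352 - 28 = 324 points
Required rate = 324 / 9 = 36.0 points/day

36.0 points/day


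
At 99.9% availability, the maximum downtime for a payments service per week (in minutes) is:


Formula: allowed downtime = period * (100 - SLA) / 100
Period (week) = 10080 minutes
Unavailability fraction = (100 - 99.9) / 100
Allowed downtime = 10080 * (100 - 99.9) / 100
Allowed downtime = 10.08 minutes

10.08 minutes


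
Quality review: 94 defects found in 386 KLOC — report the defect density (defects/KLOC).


Defect density = defects / KLOC
Defect density = 94 / 386
Defect density = 0.244 defects/KLOC

0.244 defects/KLOC


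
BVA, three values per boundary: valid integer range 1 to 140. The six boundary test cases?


Range: [1, 140]
Boundaries: just below min, min, min+1, max-1, max, just above max
Values: [0, 1, 2, 139, 140, 141]

[0, 1, 2, 139, 140, 141]


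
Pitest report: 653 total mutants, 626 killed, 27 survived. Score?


Mutation score = killed / total * 100
Mutation score = 626 / 653 * 100
Mutation score = 95.87%

95.87%


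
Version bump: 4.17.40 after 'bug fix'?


Current: 4.17.40
Change category: 'bug fix' → patch bump
SemVer rule: patch bump → increment PATCH (MAJOR and MINOR unchanged)
New: 4.17.41

4.17.41


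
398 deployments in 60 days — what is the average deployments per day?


Formula: deployments per day = releases / days
= 398 / 60
= 6.633 deploys/day
(equivalently, 46.43 deploys/week)

6.633 deploys/day


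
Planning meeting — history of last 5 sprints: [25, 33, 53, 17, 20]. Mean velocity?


Formula: Avg velocity = Total points / Number of sprints
Points: [25, 33, 53, 17, 20]
Sum = 25 + 33 + 53 + 17 + 20 = 148
Avg velocity = 148 / 5 = 29.6 points/sprint

29.6 points/sprint


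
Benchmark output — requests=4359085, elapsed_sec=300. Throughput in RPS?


Formula: throughput = requests / seconds
throughput = 4359085 / 300
throughput = 14530.28 requests/second

14530.28 requests/second


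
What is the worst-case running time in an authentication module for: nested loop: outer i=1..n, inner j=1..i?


Reasoning: triangle: n(n+1)/2 ~ n^2/2
Complexity: O(n^2)

O(n^2)


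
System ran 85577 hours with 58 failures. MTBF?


Formula: MTBF = Total operating time / Number of failures
MTBF = 85577 / 58
MTBF = 1475.47 hours

1475.47 hours


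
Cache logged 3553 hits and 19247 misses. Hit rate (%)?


Formula: hit rate = hits / (hits + misses) * 100
hit rate = 3553 / (3553 + 19247) * 100
hit rate = 3553 / 22800 * 100
hit rate = 15.58%

15.58%


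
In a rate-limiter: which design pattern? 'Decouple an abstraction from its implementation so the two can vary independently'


This matches the Bridge pattern

Bridge


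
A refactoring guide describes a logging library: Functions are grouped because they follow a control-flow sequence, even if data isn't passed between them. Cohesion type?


Reasoning: Grouped by order of execution within a routine, not by data flow
Type: Procedural cohesion

Procedural cohesion


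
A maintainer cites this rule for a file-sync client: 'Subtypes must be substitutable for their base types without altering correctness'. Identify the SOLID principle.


This describes the Liskov Substitution Principle (LSP)

Liskov Substitution Principle (LSP)


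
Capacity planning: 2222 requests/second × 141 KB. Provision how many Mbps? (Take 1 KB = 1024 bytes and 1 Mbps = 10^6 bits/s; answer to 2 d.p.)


Formula: Mbps = payload_bytes * RPS * 8 / 1e6
Payload per request = 141 KB = 141 * 1024 = 144384 bytes
Total bytes/sec = 144384 * 2222 = 320821248
Total bits/sec = 320821248 * 8 = 2566569984
Mbps = 2566569984 / 1e6 = 2566.57

2566.57 Mbps


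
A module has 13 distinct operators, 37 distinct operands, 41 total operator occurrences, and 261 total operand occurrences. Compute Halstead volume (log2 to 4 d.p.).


Formula: V = N * log2(η), where N = N1 + N2 and η = η1 + η2
η = 13 + 37 = 50
N = 41 + 261 = 302
log2(50) ≈ 5.6439
V = 302 * 5.6439 = 1704.46

1704.46


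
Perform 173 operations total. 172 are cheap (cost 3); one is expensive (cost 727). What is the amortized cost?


Formula: Amortized cost = Total cost / Operations
Total cost = (172 * 3) + (1 * 727)
Total cost = 516 + 727 = 1243
Amortized = 1243 / 173 = 7.185

7.185


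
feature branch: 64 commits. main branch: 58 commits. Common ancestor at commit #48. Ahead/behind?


Common ancestor: commit #48
feature commits after divergence: 64 - 48 = 16
main commits after divergence: 58 - 48 = 10
feature is 16 commits ahead of main
main is 10 commits ahead of feature

feature ahead: 16, main ahead: 10


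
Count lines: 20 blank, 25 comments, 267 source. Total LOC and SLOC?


Total LOC = blank + comment + code
Total LOC = 20 + 25 + 267 = 312
SLOC (source only) = code = 267

Total LOC: 312, SLOC: 267


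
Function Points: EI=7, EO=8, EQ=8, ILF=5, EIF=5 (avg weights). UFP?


UFP = EI*4 + EO*5 + EQ*4 + ILF*10 + EIF*7
UFP = 7*4 + 8*5 + 8*4 + 5*10 + 5*7
UFP = 28 + 40 + 32 + 50 + 35
UFP = 185

185


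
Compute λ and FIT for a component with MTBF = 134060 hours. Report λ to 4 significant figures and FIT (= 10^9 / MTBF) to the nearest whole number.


Formula: λ = 1 / MTBF; FIT = λ × 1e9 = 1e9 / MTBF
λ = 1 / 134060 ≈ 7.459e-06 failures/hour
FIT = 1e9 / 134060 ≈ 7459 failures per 1e9 hours (nearest whole number)

λ = 7.459e-06 /h, FIT = 7459


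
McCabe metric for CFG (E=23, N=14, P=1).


Formula: V(G) = E - N + 2P
V(G) = 23 - 14 + 2*1
V(G) = 9 + 2
V(G) = 11

11


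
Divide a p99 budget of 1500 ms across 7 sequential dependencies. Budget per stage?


Formula: per_stage = total_budget / stages
per_stage = 1500 / 7
per_stage = 214.29 ms

214.29 ms


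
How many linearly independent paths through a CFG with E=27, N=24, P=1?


Formula: V(G) = E - N + 2P
V(G) = 27 - 24 + 2*1
V(G) = 3 + 2
V(G) = 5

5


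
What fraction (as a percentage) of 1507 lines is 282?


Coverage = covered / total * 100
Coverage = 282 / 1507 * 100
Coverage = 18.71%

18.71%


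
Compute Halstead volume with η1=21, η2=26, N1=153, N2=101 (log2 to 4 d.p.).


Formula: V = N * log2(η), where N = N1 + N2 and η = η1 + η2
η = 21 + 26 = 47
N = 153 + 101 = 254
log2(47) ≈ 5.5546
V = 254 * 5.5546 = 1410.87

1410.87


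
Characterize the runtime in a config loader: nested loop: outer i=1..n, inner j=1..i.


Reasoning: triangle: n(n+1)/2 ~ n^2/2
Complexity: O(n^2)

O(n^2)


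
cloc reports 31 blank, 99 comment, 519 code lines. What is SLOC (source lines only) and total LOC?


Total LOC = blank + comment + code
Total LOC = 31 + 99 + 519 = 649
SLOC (source only) = code = 519

Total LOC: 649, SLOC: 519


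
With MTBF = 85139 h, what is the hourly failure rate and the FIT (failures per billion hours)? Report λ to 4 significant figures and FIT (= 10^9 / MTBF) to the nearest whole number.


Formula: λ = 1 / MTBF; FIT = λ × 1e9 = 1e9 / MTBF
λ = 1 / 85139 ≈ 1.175e-05 failures/hour
FIT = 1e9 / 85139 ≈ 11745 failures per 1e9 hours (nearest whole number)

λ = 1.175e-05 /h, FIT = 11745


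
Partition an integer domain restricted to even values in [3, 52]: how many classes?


Constraint: even integers in [3, 52]
Class 1: x < 3 — out-of-range invalid
Class 2: x in [3,52] but odd — wrong type invalid
Class 3: x in [3,52] and even — valid
Class 4: x > 52 — out-of-range invalid
Total equivalence classes: 4

4 equivalence classes


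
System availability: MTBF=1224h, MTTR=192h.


Availability = MTBF / (MTBF + MTTR)
Availability = 1224 / (1224 + 192)
Availability = 1224 / 1416
Availability = 86.4407%

86.4407%


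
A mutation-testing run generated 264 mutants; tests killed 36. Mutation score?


Mutation score = killed / total * 100
Mutation score = 36 / 264 * 100
Mutation score = 13.64%

13.64%


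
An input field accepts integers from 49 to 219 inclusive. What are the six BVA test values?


Range: [49, 219]
Boundaries: just below min, min, min+1, max-1, max, just above max
Values: [48, 49, 50, 218, 219, 220]

[48, 49, 50, 218, 219, 220]


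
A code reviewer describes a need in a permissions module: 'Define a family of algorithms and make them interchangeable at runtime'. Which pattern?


This matches the Strategy pattern

Strategy


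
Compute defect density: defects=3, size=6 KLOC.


Defect density = defects / KLOC
Defect density = 3 / 6
Defect density = 0.5 defects/KLOC

0.5 defects/KLOC


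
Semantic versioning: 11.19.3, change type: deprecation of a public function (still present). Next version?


Current: 11.19.3
Change category: 'deprecation of a public function (still present)' → minor bump
SemVer rule: minor bump → increment MINOR, reset PATCH to 0 (MAJOR unchanged)
New: 11.20.0

11.20.0


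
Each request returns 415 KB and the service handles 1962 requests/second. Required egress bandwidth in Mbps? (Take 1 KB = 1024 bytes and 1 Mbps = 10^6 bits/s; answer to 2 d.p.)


Formula: Mbps = payload_bytes * RPS * 8 / 1e6
Payload per request = 415 KB = 415 * 1024 = 424960 bytes
Total bytes/sec = 424960 * 1962 = 833771520
Total bits/sec = 833771520 * 8 = 6670172160
Mbps = 6670172160 / 1e6 = 6670.17

6670.17 Mbps


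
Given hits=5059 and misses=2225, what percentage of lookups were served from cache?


Formula: hit rate = hits / (hits + misses) * 100
hit rate = 5059 / (5059 + 2225) * 100
hit rate = 5059 / 7284 * 100
hit rate = 69.45%

69.45%


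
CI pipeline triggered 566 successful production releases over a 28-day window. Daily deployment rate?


Formula: deployments per day = releases / days
= 566 / 28
= 20.214 deploys/day
(equivalently, 141.5 deploys/week)

20.214 deploys/day


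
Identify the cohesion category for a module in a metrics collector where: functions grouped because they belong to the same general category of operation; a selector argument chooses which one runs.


Reasoning: Grouped by category of activity, not by data or sequence
Type: Logical cohesion

Logical cohesion


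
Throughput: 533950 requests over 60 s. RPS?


Formula: throughput = requests / seconds
throughput = 533950 / 60
throughput = 8899.17 requests/second

8899.17 requests/second


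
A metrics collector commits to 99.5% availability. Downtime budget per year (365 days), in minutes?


Formula: allowed downtime = period * (100 - SLA) / 100
Period (year (365 days)) = 525600 minutes
Unavailability fraction = (100 - 99.5) / 100
Allowed downtime = 525600 * (100 - 99.5) / 100
Allowed downtime = 2628.0 minutes

2628.0 minutes


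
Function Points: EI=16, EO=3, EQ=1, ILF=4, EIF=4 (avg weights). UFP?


UFP = EI*4 + EO*5 + EQ*4 + ILF*10 + EIF*7
UFP = 16*4 + 3*5 + 1*4 + 4*10 + 4*7
UFP = 64 + 15 + 4 + 40 + 28
UFP = 151

151


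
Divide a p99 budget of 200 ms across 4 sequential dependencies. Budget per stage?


Formula: per_stage = total_budget / stages
per_stage = 200 / 4
per_stage = 50.0 ms

50.0 ms


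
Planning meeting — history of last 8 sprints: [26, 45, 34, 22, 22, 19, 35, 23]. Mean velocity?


Formula: Avg velocity = Total points / Number of sprints
Points: [26, 45, 34, 22, 22, 19, 35, 23]
Sum = 26 + 45 + 34 + 22 + 22 + 19 + 35 + 23 = 226
Avg velocity = 226 / 8 = 28.25 points/sprint

28.25 points/sprint


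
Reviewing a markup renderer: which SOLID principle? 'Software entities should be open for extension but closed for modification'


This describes the Open/Closed Principle (OCP)

Open/Closed Principle (OCP)


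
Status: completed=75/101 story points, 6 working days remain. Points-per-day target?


Formula: Required rate = Remaining points / Days left
Remaining = 101 - 75 = 26 points
Required rate = 26 / 6 = 4.33 points/day

4.33 points/day


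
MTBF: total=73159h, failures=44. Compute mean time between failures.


Formula: MTBF = Total operating time / Number of failures
MTBF = 73159 / 44
MTBF = 1662.7 hours

1662.7 hours


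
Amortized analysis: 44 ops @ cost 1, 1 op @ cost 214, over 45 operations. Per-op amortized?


Formula: Amortized cost = Total cost / Operations
Total cost = (44 * 1) + (1 * 214)
Total cost = 44 + 214 = 258
Amortized = 258 / 45 = 5.7333

5.7333


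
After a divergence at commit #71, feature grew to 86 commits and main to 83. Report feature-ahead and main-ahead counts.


Common ancestor: commit #71
feature commits after divergence: 86 - 71 = 15
main commits after divergence: 83 - 71 = 12
feature is 15 commits ahead of main
main is 12 commits ahead of feature

feature ahead: 15, main ahead: 12
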